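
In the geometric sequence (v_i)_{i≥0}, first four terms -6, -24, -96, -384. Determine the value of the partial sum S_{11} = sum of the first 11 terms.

Common ratio r = 4.
v_i = (-6)·4^(i-0).
S = (-6)·(4^11 - 1)/(4 - 1) = (-6)·(4194304 - 1)/(3) = -8388606.

-8388606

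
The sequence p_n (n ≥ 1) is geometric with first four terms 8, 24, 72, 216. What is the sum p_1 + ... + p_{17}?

516560648

Common ratio r = 3.
p_n = 8·3^(n-1).
S = 8·(3^17 - 1)/(3 - 1) = 8·(129140163 - 1)/(2) = 516560648.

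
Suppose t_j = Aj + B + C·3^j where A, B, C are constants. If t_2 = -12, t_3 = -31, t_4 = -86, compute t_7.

Write the equations: 2A + B + 9C = -12; 3A + B + 27C = -31; 4A + B + 81C = -86.
Subtracting the first from the second: A + 18C = -19.
Subtracting the second from the third: A + 54C = -55.
Solving: C = -1, A = -1, then B = -1.
Therefore t_7 = -7 + (-1) + (-1)·2187 = -2195.

-2195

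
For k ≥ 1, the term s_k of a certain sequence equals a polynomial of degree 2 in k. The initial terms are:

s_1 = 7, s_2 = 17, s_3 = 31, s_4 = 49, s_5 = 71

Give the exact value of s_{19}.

799

1st diffs: 10, 14, 18, 22.
2nd diffs: 4, 4, 4 (constant).
Newton forward-difference form: s_k = 7 + 10·C(k-1,1) + 4·C(k-1,2).
At k = 19: k-1 = 18, so s_{19} = 7 + 180 + 612 = 799.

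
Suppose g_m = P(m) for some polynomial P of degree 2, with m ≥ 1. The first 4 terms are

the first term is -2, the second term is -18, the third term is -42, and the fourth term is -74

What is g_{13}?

-722

1st diffs: -16, -24, -32.
2nd diffs: -8, -8 (constant).
So g_m = -4m^2 - 4m + 6.
Evaluating at m = 13 gives g_{13} = -722.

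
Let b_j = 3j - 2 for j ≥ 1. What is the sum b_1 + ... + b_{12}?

Over j = 1..12: Σj = 78.
Total = (3)·78 + (-2)·12 = 210.

210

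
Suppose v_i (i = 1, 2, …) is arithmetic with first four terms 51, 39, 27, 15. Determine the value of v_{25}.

-237

Common difference d = -12.
v_i = 51 + (i - 1)·(-12).
v_{25} = 51 + 24·(-12) = -237.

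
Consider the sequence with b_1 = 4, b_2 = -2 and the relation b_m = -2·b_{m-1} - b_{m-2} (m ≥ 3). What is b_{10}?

14

Applying the relation repeatedly:
b_3 = 0;  b_4 = 2;  b_5 = -4;  b_6 = 6;  b_7 = -8;  b_8 = 10;  b_9 = -12;  b_{10} = 14.
(Characteristic roots are -1 and -1.)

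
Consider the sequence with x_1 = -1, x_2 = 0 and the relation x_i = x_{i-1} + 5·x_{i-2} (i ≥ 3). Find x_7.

-205

Compute successive terms:
x_3 = -5, x_4 = -5, x_5 = -30, x_6 = -55, x_7 = -205.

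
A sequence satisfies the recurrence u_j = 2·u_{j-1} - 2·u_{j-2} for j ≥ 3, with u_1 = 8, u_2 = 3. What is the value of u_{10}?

Compute successive terms:
u_3 = -10, u_4 = -26, u_5 = -32, u_6 = -12, u_7 = 40, u_8 = 104, u_9 = 128, u_{10} = 48.

48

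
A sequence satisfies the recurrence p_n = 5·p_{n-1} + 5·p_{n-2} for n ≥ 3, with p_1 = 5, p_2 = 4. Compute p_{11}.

Iterate the recurrence:
p_3 = 45;  p_4 = 245;  p_5 = 1450;  p_6 = 8475;  p_7 = 49625;  p_8 = 290500;  p_9 = 1700625;  p_{10} = 9955625;  p_{11} = 58281250.

58281250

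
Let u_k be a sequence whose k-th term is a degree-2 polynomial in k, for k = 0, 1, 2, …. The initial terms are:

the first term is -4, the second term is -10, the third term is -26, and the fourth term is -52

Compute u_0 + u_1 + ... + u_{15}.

1st diffs: -6, -16, -26.
2nd diffs: -10, -10 (constant).
So u_k = -5k^2 - k - 4.
Continuing: …, -88, -134, -190, -256, …, u_{15} = -1144.
Summing k = 0..15 (16 terms) gives -6384.

-6384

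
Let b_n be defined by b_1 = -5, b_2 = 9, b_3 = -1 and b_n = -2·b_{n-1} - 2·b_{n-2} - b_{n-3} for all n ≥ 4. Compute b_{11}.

15

Applying the relation repeatedly:
b_4 = -11; b_5 = 15; b_6 = -7; b_7 = -5; b_8 = 9; b_9 = -1; b_{10} = -11; b_{11} = 15.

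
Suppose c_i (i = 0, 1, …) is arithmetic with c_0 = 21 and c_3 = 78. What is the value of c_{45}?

876

Common difference d = (78 - 21) / (3 - 0) = 19.
c_i = 21 + (i - 0)·19.
c_{45} = 21 + 45·19 = 876.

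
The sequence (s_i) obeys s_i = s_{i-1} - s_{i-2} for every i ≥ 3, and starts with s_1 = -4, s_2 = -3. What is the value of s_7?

s_3 = 1;  s_4 = 4;  s_5 = 3;  s_6 = -1;  s_7 = -4.

-4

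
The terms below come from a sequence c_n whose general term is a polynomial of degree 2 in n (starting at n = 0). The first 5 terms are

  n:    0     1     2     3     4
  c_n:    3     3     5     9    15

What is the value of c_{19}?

345

1st diffs: 0, 2, 4, 6.
2nd diffs: 2, 2, 2 (constant).
Newton forward-difference form: c_n = 3 + 2·C(n,2).
At n = 19: n = 19, so c_{19} = 3 + 342 = 345.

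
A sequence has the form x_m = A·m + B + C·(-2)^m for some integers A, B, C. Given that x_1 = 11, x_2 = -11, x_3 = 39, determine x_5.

At m = 1, 2, 3: A + B - 2C = 11; 2A + B + 4C = -11; 3A + B - 8C = 39.
Subtracting the first from the second: A + 6C = -22.
Subtracting the second from the third: A - 12C = 50.
Solving: C = -4, A = 2, then B = 1.
Hence x_5 = 2·5 + 1 + (-4)·(-32) = 139.

139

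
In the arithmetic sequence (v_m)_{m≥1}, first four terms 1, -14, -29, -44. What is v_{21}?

Common difference d = -15.
v_m = 1 + (m - 1)·(-15).
v_{21} = 1 + 20·(-15) = -299.

-299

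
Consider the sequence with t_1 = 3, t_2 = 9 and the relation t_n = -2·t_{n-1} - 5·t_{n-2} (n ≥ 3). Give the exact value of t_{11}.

t_3 = -33; t_4 = 21; t_5 = 123; t_6 = -351; t_7 = 87; t_8 = 1581; t_9 = -3597; t_{10} = -711; t_{11} = 19407.

19407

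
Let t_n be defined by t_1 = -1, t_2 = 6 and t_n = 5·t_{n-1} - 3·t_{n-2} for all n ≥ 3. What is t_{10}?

938991

Step forward from the initial values:
t_3 = 33  t_4 = 147  t_5 = 636  t_6 = 2739  t_7 = 11787  t_8 = 50718  t_9 = 218229  t_{10} = 938991.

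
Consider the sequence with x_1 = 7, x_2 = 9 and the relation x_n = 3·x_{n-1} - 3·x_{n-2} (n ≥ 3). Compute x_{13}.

5103

Iterate the recurrence:
x_3 = 6  x_4 = -9  x_5 = -45  …  x_{10} = 243  x_{11} = 1215  x_{12} = 2916  x_{13} = 5103.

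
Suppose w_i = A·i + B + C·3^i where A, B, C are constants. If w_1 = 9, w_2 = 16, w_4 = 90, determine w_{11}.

Plug in i = 1, 2, 4: A + B + 3C = 9; 2A + B + 9C = 16; 4A + B + 81C = 90.
Subtracting the first from the second: A + 6C = 7.
Subtracting the second from the third: 2A + 72C = 74.
Solving: C = 1, A = 1, then B = 5.
Therefore w_{11} = 11 + 5 + 1·177147 = 177163.

177163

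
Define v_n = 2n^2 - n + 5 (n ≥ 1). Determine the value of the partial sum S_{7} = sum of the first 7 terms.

Over n = 1..7: Σn = 28, Σn² = 140.
Total = (2)·140 + (-1)·28 + (5)·7 = 287.

287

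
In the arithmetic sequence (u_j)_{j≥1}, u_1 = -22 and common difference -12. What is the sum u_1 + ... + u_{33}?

-7062

u_j = -22 + (j - 1)·(-12).
u_{33} = -406; S = 33·(-22 + (-406))/2 = -7062.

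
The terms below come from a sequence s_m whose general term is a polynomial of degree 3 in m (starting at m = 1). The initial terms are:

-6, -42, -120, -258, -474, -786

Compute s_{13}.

1st diffs: -36, -78, -138, -216, -312.
2nd diffs: -42, -60, -78, -96.
3rd diffs: -18, -18, -18 (constant).
Newton forward-difference form: s_m = -6 + (-36)·C(m-1,1) + (-42)·C(m-1,2) + (-18)·C(m-1,3).
At m = 13: m-1 = 12, so s_{13} = -6 - 432 - 2772 - 3960 = -7170.

-7170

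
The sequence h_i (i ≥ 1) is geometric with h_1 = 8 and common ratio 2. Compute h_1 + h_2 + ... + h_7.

h_i = 8·2^(i-1).
S = 8·(2^7 - 1)/(2 - 1) = 8·(128 - 1)/(1) = 1016.

1016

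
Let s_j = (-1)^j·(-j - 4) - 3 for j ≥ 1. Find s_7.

8

(-1)^7 = -1; -j - 4 at j=7 is -11; so s_7 = 8.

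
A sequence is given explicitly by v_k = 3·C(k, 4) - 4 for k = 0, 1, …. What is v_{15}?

4091

C(15, 4) = 1365, so v_{15} = 4091.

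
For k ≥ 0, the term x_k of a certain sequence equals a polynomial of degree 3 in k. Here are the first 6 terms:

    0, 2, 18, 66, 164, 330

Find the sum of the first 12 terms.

12122

1st diffs: 2, 16, 48, 98, 166.
2nd diffs: 14, 32, 50, 68.
3rd diffs: 18, 18, 18 (constant).
Newton forward-difference form: x_k = 2·C(k,1) + 14·C(k,2) + 18·C(k,3).
Continuing: …, 582, 938, 1416, 2034, …, x_{11} = 3762.
Summing k = 0..11 (12 terms) gives 12122.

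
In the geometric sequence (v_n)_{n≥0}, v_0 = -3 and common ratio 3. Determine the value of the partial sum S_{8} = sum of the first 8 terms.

v_n = (-3)·3^(n-0).
S = (-3)·(3^8 - 1)/(3 - 1) = (-3)·(6561 - 1)/(2) = -9840.

-9840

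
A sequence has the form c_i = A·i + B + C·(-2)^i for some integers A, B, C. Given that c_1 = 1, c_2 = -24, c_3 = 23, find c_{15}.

Write the equations: A + B - 2C = 1; 2A + B + 4C = -24; 3A + B - 8C = 23.
Subtracting the first from the second: A + 6C = -25.
Subtracting the second from the third: A - 12C = 47.
Solving: C = -4, A = -1, then B = -6.
Hence c_{15} = -1·15 + (-6) + (-4)·(-32768) = 131051.

131051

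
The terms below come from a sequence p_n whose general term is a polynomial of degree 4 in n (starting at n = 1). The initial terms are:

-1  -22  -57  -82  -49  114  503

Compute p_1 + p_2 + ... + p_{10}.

1st diffs: -21, -35, -25, 33, 163, 389.
2nd diffs: -14, 10, 58, 130, 226.
3rd diffs: 24, 48, 72, 96.
4th diffs: 24, 24, 24 (constant).
So p_n = n^4 - 6n^3 + 4n^2 - 6n + 6.
Continuing: 1238, 2463, 4346.
Summing n = 1..10 (10 terms) gives 8453.

8453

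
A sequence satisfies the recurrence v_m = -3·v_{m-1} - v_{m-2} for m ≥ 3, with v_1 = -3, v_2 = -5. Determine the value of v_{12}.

Applying the relation repeatedly:
v_3 = 18  v_4 = -49  v_5 = 129  v_6 = -338  v_7 = 885  v_8 = -2317  v_9 = 6066  v_{10} = -15881  v_{11} = 41577  v_{12} = -108850.

-108850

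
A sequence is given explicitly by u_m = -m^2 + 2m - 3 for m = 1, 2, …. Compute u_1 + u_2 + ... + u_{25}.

Over m = 1..25: Σm = 325, Σm² = 5525.
Total = (-1)·5525 + (2)·325 + (-3)·25 = -4950.

-4950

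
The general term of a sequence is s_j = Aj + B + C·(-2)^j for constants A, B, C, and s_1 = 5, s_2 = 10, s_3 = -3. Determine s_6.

At j = 1, 2, 3: A + B - 2C = 5; 2A + B + 4C = 10; 3A + B - 8C = -3.
Subtracting the first from the second: A + 6C = 5.
Subtracting the second from the third: A - 12C = -13.
Solving: C = 1, A = -1, then B = 8.
Therefore s_6 = -6 + 8 + 1·64 = 66.

66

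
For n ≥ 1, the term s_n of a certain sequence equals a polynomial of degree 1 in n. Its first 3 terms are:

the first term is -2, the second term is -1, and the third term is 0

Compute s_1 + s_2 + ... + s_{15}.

75

1st diffs: 1, 1 (constant).
So s_n = n - 3.
Continuing: …, 1, 2, 3, 4, …, s_{15} = 12.
Summing n = 1..15 (15 terms) gives 75.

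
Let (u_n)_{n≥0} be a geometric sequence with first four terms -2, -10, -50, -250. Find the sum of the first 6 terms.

-7812

Common ratio r = 5.
u_n = (-2)·5^(n-0).
S = (-2)·(5^6 - 1)/(5 - 1) = (-2)·(15625 - 1)/(4) = -7812.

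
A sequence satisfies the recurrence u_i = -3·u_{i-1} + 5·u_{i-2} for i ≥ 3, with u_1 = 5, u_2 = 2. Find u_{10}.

Applying the relation repeatedly:
u_3 = 19  u_4 = -47  u_5 = 236  u_6 = -943  u_7 = 4009  u_8 = -16742  u_9 = 70271  u_{10} = -294523.

-294523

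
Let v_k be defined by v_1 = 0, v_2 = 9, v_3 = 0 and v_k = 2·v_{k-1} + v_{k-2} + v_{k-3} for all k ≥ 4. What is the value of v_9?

1053

Step forward from the initial values:
v_4 = 9, v_5 = 27, v_6 = 63, v_7 = 162, v_8 = 414, v_9 = 1053.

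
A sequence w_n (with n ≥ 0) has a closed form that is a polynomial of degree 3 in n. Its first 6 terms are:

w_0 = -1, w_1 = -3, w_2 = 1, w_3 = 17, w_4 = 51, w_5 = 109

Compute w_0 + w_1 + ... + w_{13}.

1st diffs: -2, 4, 16, 34, 58.
2nd diffs: 6, 12, 18, 24.
3rd diffs: 6, 6, 6 (constant).
Newton forward-difference form: w_n = -1 + (-2)·C(n,1) + 6·C(n,2) + 6·C(n,3).
Continuing: …, 197, 321, 487, 701, …, w_{13} = 2157.
Summing n = 0..13 (14 terms) gives 7994.

7994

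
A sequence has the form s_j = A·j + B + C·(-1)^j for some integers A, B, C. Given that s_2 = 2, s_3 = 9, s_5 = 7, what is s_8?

Write the equations: 2A + B + C = 2; 3A + B - C = 9; 5A + B - C = 7.
Subtracting the first from the second: A - 2C = 7.
Subtracting the second from the third: 2A = -2.
Solving: C = -4, A = -1, then B = 8.
So s_j = -1·j + 8 + (-4)·(-1)^j; at j=8 this is -4.

-4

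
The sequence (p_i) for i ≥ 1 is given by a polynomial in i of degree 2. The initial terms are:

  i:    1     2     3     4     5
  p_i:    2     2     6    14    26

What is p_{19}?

1st diffs: 0, 4, 8, 12.
2nd diffs: 4, 4, 4 (constant).
So p_i = 2i^2 - 6i + 6.
Evaluating at i = 19 gives p_{19} = 614.

614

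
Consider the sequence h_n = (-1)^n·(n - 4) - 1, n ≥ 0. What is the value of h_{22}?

(-1)^22 = 1; n - 4 at n=22 is 18; so h_{22} = 17.

17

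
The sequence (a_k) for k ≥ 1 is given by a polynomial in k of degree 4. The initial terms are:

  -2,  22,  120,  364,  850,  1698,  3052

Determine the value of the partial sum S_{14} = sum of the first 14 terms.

149212

1st diffs: 24, 98, 244, 486, 848, 1354.
2nd diffs: 74, 146, 242, 362, 506.
3rd diffs: 72, 96, 120, 144.
4th diffs: 24, 24, 24 (constant).
So a_k = k^4 + 2k^3 - 5k.
Continuing: …, 5080, 7974, 11950, 17248, …, a_{14} = 43834.
Summing k = 1..14 (14 terms) gives 149212.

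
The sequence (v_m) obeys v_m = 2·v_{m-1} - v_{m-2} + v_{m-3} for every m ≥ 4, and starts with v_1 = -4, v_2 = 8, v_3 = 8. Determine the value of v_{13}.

Compute successive terms:
v_4 = 4, v_5 = 8, v_6 = 20, v_7 = 36, v_8 = 60, v_9 = 104, v_{10} = 184, v_{11} = 324, v_{12} = 568, v_{13} = 996.

996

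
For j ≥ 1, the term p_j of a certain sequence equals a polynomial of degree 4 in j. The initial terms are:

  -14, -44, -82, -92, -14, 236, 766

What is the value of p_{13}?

1st diffs: -30, -38, -10, 78, 250, 530.
2nd diffs: -8, 28, 88, 172, 280.
3rd diffs: 36, 60, 84, 108.
4th diffs: 24, 24, 24 (constant).
Newton forward-difference form: p_j = -14 + (-30)·C(j-1,1) + (-8)·C(j-1,2) + 36·C(j-1,3) + 24·C(j-1,4).
At j = 13: j-1 = 12, so p_{13} = -14 - 360 - 528 + 7920 + 11880 = 18898.

18898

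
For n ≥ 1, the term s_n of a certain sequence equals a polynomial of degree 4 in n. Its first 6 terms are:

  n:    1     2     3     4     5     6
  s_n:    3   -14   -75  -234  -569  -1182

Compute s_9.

-6069

1st diffs: -17, -61, -159, -335, -613.
2nd diffs: -44, -98, -176, -278.
3rd diffs: -54, -78, -102.
4th diffs: -24, -24 (constant).
So s_n = -n^4 + n^3 - 3n^2 + 6.
Evaluating at n = 9 gives s_9 = -6069.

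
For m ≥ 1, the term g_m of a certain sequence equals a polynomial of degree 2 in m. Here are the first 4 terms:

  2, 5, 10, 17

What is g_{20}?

1st diffs: 3, 5, 7.
2nd diffs: 2, 2 (constant).
Newton forward-difference form: g_m = 2 + 3·C(m-1,1) + 2·C(m-1,2).
At m = 20: m-1 = 19, so g_{20} = 2 + 57 + 342 = 401.

401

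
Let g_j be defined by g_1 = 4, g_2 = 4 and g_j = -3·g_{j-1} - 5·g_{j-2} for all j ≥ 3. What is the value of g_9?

832

Compute successive terms:
g_3 = -32; g_4 = 76; g_5 = -68; g_6 = -176; g_7 = 868; g_8 = -1724; g_9 = 832.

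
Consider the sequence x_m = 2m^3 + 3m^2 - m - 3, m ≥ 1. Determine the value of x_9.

x_9 = 2·9^3 + 3·9^2 - 1·9 - 3 = 1689.

1689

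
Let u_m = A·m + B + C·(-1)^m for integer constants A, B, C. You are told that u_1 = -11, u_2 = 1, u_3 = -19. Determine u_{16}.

-55

The three given values yield: A + B - C = -11; 2A + B + C = 1; 3A + B - C = -19.
Subtracting the first from the second: A + 2C = 12.
Subtracting the second from the third: A - 2C = -20.
Solving: C = 8, A = -4, then B = 1.
Hence u_{16} = -4·16 + 1 + 8·1 = -55.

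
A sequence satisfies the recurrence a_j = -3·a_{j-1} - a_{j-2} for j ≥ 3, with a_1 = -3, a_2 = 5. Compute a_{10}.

9959

a_3 = -12, a_4 = 31, a_5 = -81, a_6 = 212, a_7 = -555, a_8 = 1453, a_9 = -3804, a_{10} = 9959.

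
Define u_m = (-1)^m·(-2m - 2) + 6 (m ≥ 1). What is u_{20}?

(-1)^20 = 1; -2m - 2 at m=20 is -42; so u_{20} = -36.

-36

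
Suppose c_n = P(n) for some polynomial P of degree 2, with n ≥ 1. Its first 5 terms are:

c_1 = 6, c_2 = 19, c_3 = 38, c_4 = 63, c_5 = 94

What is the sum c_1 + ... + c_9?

1st diffs: 13, 19, 25, 31.
2nd diffs: 6, 6, 6 (constant).
So c_n = 3n^2 + 4n - 1.
Continuing: 131, 174, 223, 278.
Summing n = 1..9 (9 terms) gives 1026.

1026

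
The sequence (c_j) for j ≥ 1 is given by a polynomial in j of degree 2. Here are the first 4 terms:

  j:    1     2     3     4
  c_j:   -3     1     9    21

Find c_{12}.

261

1st diffs: 4, 8, 12.
2nd diffs: 4, 4 (constant).
So c_j = 2j^2 - 2j - 3.
Evaluating at j = 12 gives c_{12} = 261.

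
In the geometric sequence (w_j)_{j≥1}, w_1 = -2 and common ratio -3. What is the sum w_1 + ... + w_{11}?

-88574

w_j = (-2)·(-3)^(j-1).
S = (-2)·((-3)^11 - 1)/(-3 - 1) = (-2)·(-177147 - 1)/(-4) = -88574.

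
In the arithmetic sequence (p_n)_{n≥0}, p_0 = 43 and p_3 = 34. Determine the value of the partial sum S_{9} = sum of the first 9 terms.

Common difference d = (34 - 43) / (3 - 0) = -3.
p_n = 43 + (n - 0)·(-3).
p_8 = 19; S = 9·(43 + 19)/2 = 279.

279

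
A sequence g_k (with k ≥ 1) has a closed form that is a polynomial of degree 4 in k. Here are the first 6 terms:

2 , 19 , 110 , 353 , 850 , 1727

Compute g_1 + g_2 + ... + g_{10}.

32093

1st diffs: 17, 91, 243, 497, 877.
2nd diffs: 74, 152, 254, 380.
3rd diffs: 78, 102, 126.
4th diffs: 24, 24 (constant).
Newton forward-difference form: g_k = 2 + 17·C(k-1,1) + 74·C(k-1,2) + 78·C(k-1,3) + 24·C(k-1,4).
Continuing: 3134, 5245, 8258, 12395.
Summing k = 1..10 (10 terms) gives 32093.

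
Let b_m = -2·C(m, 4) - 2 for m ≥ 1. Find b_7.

C(7, 4) = 35, so b_7 = -72.

-72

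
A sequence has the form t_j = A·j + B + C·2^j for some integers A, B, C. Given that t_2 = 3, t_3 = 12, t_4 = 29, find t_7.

256

The three given values yield: 2A + B + 4C = 3; 3A + B + 8C = 12; 4A + B + 16C = 29.
Subtracting the first from the second: A + 4C = 9.
Subtracting the second from the third: A + 8C = 17.
Solving: C = 2, A = 1, then B = -7.
Therefore t_7 = 7 + (-7) + 2·128 = 256.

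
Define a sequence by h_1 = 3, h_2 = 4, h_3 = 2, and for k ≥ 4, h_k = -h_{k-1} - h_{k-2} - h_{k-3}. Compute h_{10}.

4

Compute successive terms:
h_4 = -9; h_5 = 3; h_6 = 4; h_7 = 2; h_8 = -9; h_9 = 3; h_{10} = 4.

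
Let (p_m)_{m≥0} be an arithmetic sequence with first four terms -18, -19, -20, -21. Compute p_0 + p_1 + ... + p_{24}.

-750

Common difference d = -1.
p_m = -18 + (m - 0)·(-1).
p_{24} = -42; S = 25·(-18 + (-42))/2 = -750.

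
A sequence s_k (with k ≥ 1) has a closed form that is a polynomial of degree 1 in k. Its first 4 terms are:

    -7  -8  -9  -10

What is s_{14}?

-20

1st diffs: -1, -1, -1 (constant).
So s_k = -k - 6.
Evaluating at k = 14 gives s_{14} = -20.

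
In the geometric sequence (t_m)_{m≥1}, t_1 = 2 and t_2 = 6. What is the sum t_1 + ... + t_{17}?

129140162

Common ratio r = 3.
t_m = 2·3^(m-1).
S = 2·(3^17 - 1)/(3 - 1) = 2·(129140163 - 1)/(2) = 129140162.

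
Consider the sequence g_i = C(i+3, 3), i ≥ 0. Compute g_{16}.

C(19, 3) = 969, so g_{16} = 969.

969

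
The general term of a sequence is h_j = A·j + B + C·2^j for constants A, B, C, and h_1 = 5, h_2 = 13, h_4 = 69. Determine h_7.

The three given values yield: A + B + 2C = 5; 2A + B + 4C = 13; 4A + B + 16C = 69.
Subtracting the first from the second: A + 2C = 8.
Subtracting the second from the third: 2A + 12C = 56.
Solving: C = 5, A = -2, then B = -3.
Hence h_7 = -2·7 + (-3) + 5·128 = 623.

623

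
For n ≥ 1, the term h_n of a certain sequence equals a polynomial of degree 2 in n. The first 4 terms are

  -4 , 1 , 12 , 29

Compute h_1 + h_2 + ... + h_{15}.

3195

1st diffs: 5, 11, 17.
2nd diffs: 6, 6 (constant).
Newton forward-difference form: h_n = -4 + 5·C(n-1,1) + 6·C(n-1,2).
Continuing: …, 52, 81, 116, 157, …, h_{15} = 612.
Summing n = 1..15 (15 terms) gives 3195.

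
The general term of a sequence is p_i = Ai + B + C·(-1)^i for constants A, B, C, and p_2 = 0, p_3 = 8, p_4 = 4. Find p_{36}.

68

Plug in i = 2, 3, 4: 2A + B + C = 0; 3A + B - C = 8; 4A + B + C = 4.
Subtracting the first from the second: A - 2C = 8.
Subtracting the second from the third: A + 2C = -4.
Solving: C = -3, A = 2, then B = -1.
Hence p_{36} = 2·36 + (-1) + (-3)·1 = 68.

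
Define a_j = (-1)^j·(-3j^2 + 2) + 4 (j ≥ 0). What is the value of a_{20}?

-1194

(-1)^20 = 1; -3j^2 + 2 at j=20 is -1198; so a_{20} = -1194.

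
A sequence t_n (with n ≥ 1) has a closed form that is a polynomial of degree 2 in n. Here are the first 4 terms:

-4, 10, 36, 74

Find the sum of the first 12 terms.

1st diffs: 14, 26, 38.
2nd diffs: 12, 12 (constant).
So t_n = 6n^2 - 4n - 6.
Continuing: …, 124, 186, 260, 346, …, t_{12} = 810.
Summing n = 1..12 (12 terms) gives 3516.

3516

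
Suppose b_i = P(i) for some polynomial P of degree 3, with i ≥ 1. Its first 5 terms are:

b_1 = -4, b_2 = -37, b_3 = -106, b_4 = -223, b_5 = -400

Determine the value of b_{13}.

1st diffs: -33, -69, -117, -177.
2nd diffs: -36, -48, -60.
3rd diffs: -12, -12 (constant).
Newton forward-difference form: b_i = -4 + (-33)·C(i-1,1) + (-36)·C(i-1,2) + (-12)·C(i-1,3).
At i = 13: i-1 = 12, so b_{13} = -4 - 396 - 2376 - 2640 = -5416.

-5416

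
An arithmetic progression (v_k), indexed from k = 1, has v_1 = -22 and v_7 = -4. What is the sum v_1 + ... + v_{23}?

253

Common difference d = (-4 - (-22)) / (7 - 1) = 3.
v_k = -22 + (k - 1)·3.
v_{23} = 44; S = 23·(-22 + 44)/2 = 253.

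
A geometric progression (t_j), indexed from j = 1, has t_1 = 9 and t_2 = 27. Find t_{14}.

Common ratio r = 3.
t_j = 9·3^(j-1).
t_{14} = 9·3^13 = 14348907.

14348907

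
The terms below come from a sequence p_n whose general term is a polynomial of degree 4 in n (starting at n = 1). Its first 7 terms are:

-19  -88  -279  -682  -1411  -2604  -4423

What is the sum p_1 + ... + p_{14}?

-189091

1st diffs: -69, -191, -403, -729, -1193, -1819.
2nd diffs: -122, -212, -326, -464, -626.
3rd diffs: -90, -114, -138, -162.
4th diffs: -24, -24, -24 (constant).
So p_n = -n^4 - 5n^3 - 6n^2 - n - 6.
Continuing: …, -7054, -10707, -15616, -22039, …, p_{14} = -53332.
Summing n = 1..14 (14 terms) gives -189091.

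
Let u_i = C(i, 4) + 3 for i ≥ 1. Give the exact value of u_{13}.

718

C(13, 4) = 715, so u_{13} = 718.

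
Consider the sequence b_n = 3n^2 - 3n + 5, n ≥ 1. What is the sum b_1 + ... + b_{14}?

2800

Over n = 1..14: Σn = 105, Σn² = 1015.
Total = (3)·1015 + (-3)·105 + (5)·14 = 2800.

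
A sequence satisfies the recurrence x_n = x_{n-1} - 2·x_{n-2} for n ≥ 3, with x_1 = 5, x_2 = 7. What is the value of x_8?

-1

Iterate the recurrence:
x_3 = -3  x_4 = -17  x_5 = -11  x_6 = 23  x_7 = 45  x_8 = -1.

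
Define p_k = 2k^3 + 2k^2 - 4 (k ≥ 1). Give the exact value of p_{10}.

2196

p_{10} = 2·10^3 + 2·10^2 - 4 = 2196.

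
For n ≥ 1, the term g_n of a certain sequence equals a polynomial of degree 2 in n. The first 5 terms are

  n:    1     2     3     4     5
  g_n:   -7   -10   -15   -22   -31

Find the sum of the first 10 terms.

-445

1st diffs: -3, -5, -7, -9.
2nd diffs: -2, -2, -2 (constant).
Newton forward-difference form: g_n = -7 + (-3)·C(n-1,1) + (-2)·C(n-1,2).
Continuing: …, -42, -55, -70, -87, …, g_{10} = -106.
Summing n = 1..10 (10 terms) gives -445.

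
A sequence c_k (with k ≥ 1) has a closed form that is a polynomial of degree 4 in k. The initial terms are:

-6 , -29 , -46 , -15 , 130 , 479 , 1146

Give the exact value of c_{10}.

6555

1st diffs: -23, -17, 31, 145, 349, 667.
2nd diffs: 6, 48, 114, 204, 318.
3rd diffs: 42, 66, 90, 114.
4th diffs: 24, 24, 24 (constant).
Newton forward-difference form: c_k = -6 + (-23)·C(k-1,1) + 6·C(k-1,2) + 42·C(k-1,3) + 24·C(k-1,4).
At k = 10: k-1 = 9, so c_{10} = -6 - 207 + 216 + 3528 + 3024 = 6555.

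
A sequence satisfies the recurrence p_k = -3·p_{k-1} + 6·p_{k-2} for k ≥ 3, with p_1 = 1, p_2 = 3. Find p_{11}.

-723411

Step forward from the initial values:
p_3 = -3  p_4 = 27  p_5 = -99  p_6 = 459  p_7 = -1971  p_8 = 8667  p_9 = -37827  p_{10} = 165483  p_{11} = -723411.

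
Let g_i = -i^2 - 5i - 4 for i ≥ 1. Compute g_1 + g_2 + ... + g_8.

-416

Over i = 1..8: Σi = 36, Σi² = 204.
Total = (-1)·204 + (-5)·36 + (-4)·8 = -416.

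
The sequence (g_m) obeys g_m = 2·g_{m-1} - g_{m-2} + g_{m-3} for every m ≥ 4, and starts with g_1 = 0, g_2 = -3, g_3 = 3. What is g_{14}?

Compute successive terms:
g_4 = 9, g_5 = 12, g_6 = 18, …, g_{11} = 321, g_{12} = 564, g_{13} = 990, g_{14} = 1737.

1737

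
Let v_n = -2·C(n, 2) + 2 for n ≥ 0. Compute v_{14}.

C(14, 2) = 91, so v_{14} = -180.

-180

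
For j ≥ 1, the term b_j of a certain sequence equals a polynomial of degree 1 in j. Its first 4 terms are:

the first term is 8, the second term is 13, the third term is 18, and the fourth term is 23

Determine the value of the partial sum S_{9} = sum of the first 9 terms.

252

1st diffs: 5, 5, 5 (constant).
So b_j = 5j + 3.
Continuing: …, 28, 33, 38, 43, …, b_9 = 48.
Summing j = 1..9 (9 terms) gives 252.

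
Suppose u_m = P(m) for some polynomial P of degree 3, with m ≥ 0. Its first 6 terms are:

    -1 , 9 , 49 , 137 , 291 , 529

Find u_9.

1st diffs: 10, 40, 88, 154, 238.
2nd diffs: 30, 48, 66, 84.
3rd diffs: 18, 18, 18 (constant).
So u_m = 3m^3 + 6m^2 + m - 1.
Evaluating at m = 9 gives u_9 = 2681.

2681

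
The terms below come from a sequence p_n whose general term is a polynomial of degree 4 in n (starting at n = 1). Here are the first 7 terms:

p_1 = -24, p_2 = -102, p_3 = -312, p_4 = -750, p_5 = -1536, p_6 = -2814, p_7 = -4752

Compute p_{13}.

-42672

1st diffs: -78, -210, -438, -786, -1278, -1938.
2nd diffs: -132, -228, -348, -492, -660.
3rd diffs: -96, -120, -144, -168.
4th diffs: -24, -24, -24 (constant).
So p_n = -n^4 - 6n^3 - 5n^2 - 6n - 6.
Evaluating at n = 13 gives p_{13} = -42672.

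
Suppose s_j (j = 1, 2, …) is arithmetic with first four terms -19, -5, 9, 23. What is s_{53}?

Common difference d = 14.
s_j = -19 + (j - 1)·14.
s_{53} = -19 + 52·14 = 709.

709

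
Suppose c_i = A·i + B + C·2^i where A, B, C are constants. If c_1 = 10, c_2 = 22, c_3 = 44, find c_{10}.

5138

The three given values yield: A + B + 2C = 10; 2A + B + 4C = 22; 3A + B + 8C = 44.
Subtracting the first from the second: A + 2C = 12.
Subtracting the second from the third: A + 4C = 22.
Solving: C = 5, A = 2, then B = -2.
Therefore c_{10} = 20 + (-2) + 5·1024 = 5138.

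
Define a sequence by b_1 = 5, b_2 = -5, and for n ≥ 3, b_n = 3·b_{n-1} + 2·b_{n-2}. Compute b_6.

Iterate the recurrence:
b_3 = -5, b_4 = -25, b_5 = -85, b_6 = -305.

-305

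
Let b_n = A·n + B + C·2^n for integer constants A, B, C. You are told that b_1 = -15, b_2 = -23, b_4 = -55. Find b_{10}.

-2095

At n = 1, 2, 4: A + B + 2C = -15; 2A + B + 4C = -23; 4A + B + 16C = -55.
Subtracting the first from the second: A + 2C = -8.
Subtracting the second from the third: 2A + 12C = -32.
Solving: C = -2, A = -4, then B = -7.
Therefore b_{10} = -40 + (-7) + (-2)·1024 = -2095.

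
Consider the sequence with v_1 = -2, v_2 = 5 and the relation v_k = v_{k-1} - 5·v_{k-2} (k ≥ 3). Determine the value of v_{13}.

10190

Iterate the recurrence:
v_3 = 15, v_4 = -10, v_5 = -85, …, v_{10} = -4210, v_{11} = 2715, v_{12} = 23765, v_{13} = 10190.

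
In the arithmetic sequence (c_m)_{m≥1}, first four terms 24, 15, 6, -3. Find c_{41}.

-336

Common difference d = -9.
c_m = 24 + (m - 1)·(-9).
c_{41} = 24 + 40·(-9) = -336.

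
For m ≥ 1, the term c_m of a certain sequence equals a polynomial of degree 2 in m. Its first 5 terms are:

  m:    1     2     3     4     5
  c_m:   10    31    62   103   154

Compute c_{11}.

670

1st diffs: 21, 31, 41, 51.
2nd diffs: 10, 10, 10 (constant).
Newton forward-difference form: c_m = 10 + 21·C(m-1,1) + 10·C(m-1,2).
At m = 11: m-1 = 10, so c_{11} = 10 + 210 + 450 = 670.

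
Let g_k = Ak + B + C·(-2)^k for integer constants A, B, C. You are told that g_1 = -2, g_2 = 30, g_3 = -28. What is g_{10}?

The three given values yield: A + B - 2C = -2; 2A + B + 4C = 30; 3A + B - 8C = -28.
Subtracting the first from the second: A + 6C = 32.
Subtracting the second from the third: A - 12C = -58.
Solving: C = 5, A = 2, then B = 6.
Therefore g_{10} = 20 + 6 + 5·1024 = 5146.

5146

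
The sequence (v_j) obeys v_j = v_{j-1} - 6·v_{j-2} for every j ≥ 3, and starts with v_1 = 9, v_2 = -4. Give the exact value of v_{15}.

Applying the relation repeatedly:
v_3 = -58; v_4 = -34; v_5 = 314; …; v_{12} = -175162; v_{13} = -224566; v_{14} = 826406; v_{15} = 2173802.

2173802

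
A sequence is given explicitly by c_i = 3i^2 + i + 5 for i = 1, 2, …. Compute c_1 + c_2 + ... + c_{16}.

4704

Over i = 1..16: Σi = 136, Σi² = 1496.
Total = (3)·1496 + (1)·136 + (5)·16 = 4704.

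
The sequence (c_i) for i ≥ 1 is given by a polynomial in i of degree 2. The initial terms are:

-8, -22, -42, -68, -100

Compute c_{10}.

-350

1st diffs: -14, -20, -26, -32.
2nd diffs: -6, -6, -6 (constant).
Newton forward-difference form: c_i = -8 + (-14)·C(i-1,1) + (-6)·C(i-1,2).
At i = 10: i-1 = 9, so c_{10} = -8 - 126 - 216 = -350.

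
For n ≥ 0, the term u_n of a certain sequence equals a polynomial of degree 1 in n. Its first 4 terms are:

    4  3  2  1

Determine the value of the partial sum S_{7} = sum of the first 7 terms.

1st diffs: -1, -1, -1 (constant).
So u_n = -n + 4.
Continuing: 0, -1, -2.
Summing n = 0..6 (7 terms) gives 7.

7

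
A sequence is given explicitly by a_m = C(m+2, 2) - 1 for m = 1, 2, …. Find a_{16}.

C(18, 2) = 153, so a_{16} = 152.

152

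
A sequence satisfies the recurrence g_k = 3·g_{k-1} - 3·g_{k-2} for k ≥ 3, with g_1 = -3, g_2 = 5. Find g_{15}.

17496

g_3 = 24; g_4 = 57; g_5 = 99; …; g_{12} = -3402; g_{13} = -2187; g_{14} = 3645; g_{15} = 17496.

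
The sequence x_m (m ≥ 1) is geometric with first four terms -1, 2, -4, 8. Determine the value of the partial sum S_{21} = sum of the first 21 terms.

Common ratio r = -2.
x_m = (-1)·(-2)^(m-1).
S = (-1)·((-2)^21 - 1)/(-2 - 1) = (-1)·(-2097152 - 1)/(-3) = -699051.

-699051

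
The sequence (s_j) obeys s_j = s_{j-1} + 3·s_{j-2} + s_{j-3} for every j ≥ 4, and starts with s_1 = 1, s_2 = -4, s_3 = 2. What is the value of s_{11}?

s_4 = -9, s_5 = -7, s_6 = -32, s_7 = -62, s_8 = -165, s_9 = -383, s_{10} = -940, s_{11} = -2254.

-2254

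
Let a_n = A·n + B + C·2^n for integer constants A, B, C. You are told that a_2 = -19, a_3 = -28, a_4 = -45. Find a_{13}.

-16406

Write the equations: 2A + B + 4C = -19; 3A + B + 8C = -28; 4A + B + 16C = -45.
Subtracting the first from the second: A + 4C = -9.
Subtracting the second from the third: A + 8C = -17.
Solving: C = -2, A = -1, then B = -9.
Hence a_{13} = -1·13 + (-9) + (-2)·8192 = -16406.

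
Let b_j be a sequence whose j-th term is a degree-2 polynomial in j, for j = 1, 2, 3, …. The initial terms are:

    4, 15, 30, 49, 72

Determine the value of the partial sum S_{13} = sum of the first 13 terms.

1st diffs: 11, 15, 19, 23.
2nd diffs: 4, 4, 4 (constant).
Newton forward-difference form: b_j = 4 + 11·C(j-1,1) + 4·C(j-1,2).
Continuing: …, 99, 130, 165, 204, …, b_{13} = 400.
Summing j = 1..13 (13 terms) gives 2054.

2054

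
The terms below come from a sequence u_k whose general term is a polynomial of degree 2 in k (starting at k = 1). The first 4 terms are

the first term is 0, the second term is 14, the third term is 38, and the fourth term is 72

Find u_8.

1st diffs: 14, 24, 34.
2nd diffs: 10, 10 (constant).
So u_k = 5k^2 - k - 4.
Evaluating at k = 8 gives u_8 = 308.

308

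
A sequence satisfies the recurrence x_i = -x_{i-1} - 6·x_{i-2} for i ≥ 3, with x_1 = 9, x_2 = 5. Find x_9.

x_3 = -59, x_4 = 29, x_5 = 325, x_6 = -499, x_7 = -1451, x_8 = 4445, x_9 = 4261.

4261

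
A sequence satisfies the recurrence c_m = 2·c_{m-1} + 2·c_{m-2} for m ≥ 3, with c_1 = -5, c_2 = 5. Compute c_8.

Step forward from the initial values:
c_3 = 0; c_4 = 10; c_5 = 20; c_6 = 60; c_7 = 160; c_8 = 440.

440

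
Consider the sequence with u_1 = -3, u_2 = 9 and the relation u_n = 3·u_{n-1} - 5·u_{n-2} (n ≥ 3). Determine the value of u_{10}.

u_3 = 42; u_4 = 81; u_5 = 33; u_6 = -306; u_7 = -1083; u_8 = -1719; u_9 = 258; u_{10} = 9369.

9369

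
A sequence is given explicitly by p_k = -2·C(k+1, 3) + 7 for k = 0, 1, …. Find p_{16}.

C(17, 3) = 680, so p_{16} = -1353.

-1353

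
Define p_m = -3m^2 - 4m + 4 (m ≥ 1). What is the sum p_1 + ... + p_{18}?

-6939

Over m = 1..18: Σm = 171, Σm² = 2109.
Total = (-3)·2109 + (-4)·171 + (4)·18 = -6939.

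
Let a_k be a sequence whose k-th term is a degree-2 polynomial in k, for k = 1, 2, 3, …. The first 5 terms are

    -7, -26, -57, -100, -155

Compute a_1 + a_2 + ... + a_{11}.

-3102

1st diffs: -19, -31, -43, -55.
2nd diffs: -12, -12, -12 (constant).
Newton forward-difference form: a_k = -7 + (-19)·C(k-1,1) + (-12)·C(k-1,2).
Continuing: …, -222, -301, -392, -495, …, a_{11} = -737.
Summing k = 1..11 (11 terms) gives -3102.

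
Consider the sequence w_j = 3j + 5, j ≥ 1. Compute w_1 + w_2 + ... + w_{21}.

798

Over j = 1..21: Σj = 231.
Total = (3)·231 + (5)·21 = 798.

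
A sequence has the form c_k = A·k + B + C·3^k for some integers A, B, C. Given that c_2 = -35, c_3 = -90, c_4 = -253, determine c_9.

-59064

The three given values yield: 2A + B + 9C = -35; 3A + B + 27C = -90; 4A + B + 81C = -253.
Subtracting the first from the second: A + 18C = -55.
Subtracting the second from the third: A + 54C = -163.
Solving: C = -3, A = -1, then B = -6.
So c_k = -1·k + (-6) + (-3)·3^k; at k=9 this is -59064.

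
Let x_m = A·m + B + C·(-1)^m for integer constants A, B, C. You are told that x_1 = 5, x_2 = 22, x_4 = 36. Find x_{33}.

The three given values yield: A + B - C = 5; 2A + B + C = 22; 4A + B + C = 36.
Subtracting the first from the second: A + 2C = 17.
Subtracting the second from the third: 2A = 14.
Solving: C = 5, A = 7, then B = 3.
Hence x_{33} = 7·33 + 3 + 5·(-1) = 229.

229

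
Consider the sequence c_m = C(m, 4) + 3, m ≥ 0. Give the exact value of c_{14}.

1004

C(14, 4) = 1001, so c_{14} = 1004.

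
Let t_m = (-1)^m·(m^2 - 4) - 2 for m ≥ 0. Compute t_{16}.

(-1)^16 = 1; m^2 - 4 at m=16 is 252; so t_{16} = 250.

250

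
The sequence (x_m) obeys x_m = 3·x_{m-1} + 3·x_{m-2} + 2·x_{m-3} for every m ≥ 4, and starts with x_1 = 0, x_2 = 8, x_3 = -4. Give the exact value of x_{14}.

8058128

Compute successive terms:
x_4 = 12; x_5 = 40; x_6 = 148; …; x_{11} = 135784; x_{12} = 529636; x_{13} = 2065884; x_{14} = 8058128.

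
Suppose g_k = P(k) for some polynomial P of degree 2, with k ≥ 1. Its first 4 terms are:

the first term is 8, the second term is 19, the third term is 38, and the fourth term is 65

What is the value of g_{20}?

1st diffs: 11, 19, 27.
2nd diffs: 8, 8 (constant).
Newton forward-difference form: g_k = 8 + 11·C(k-1,1) + 8·C(k-1,2).
At k = 20: k-1 = 19, so g_{20} = 8 + 209 + 1368 = 1585.

1585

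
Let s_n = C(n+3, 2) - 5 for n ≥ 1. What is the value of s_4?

C(7, 2) = 21, so s_4 = 16.

16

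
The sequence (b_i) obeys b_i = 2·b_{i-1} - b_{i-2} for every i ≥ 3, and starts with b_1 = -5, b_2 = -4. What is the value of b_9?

Step forward from the initial values:
b_3 = -3, b_4 = -2, b_5 = -1, b_6 = 0, b_7 = 1, b_8 = 2, b_9 = 3.
(Characteristic roots are 1 and 1.)

3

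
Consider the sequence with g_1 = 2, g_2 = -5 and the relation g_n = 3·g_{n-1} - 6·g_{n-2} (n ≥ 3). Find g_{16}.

-1926747

Applying the relation repeatedly:
g_3 = -27;  g_4 = -51;  g_5 = 9;  …;  g_{13} = 187353;  g_{14} = 481869;  g_{15} = 321489;  g_{16} = -1926747.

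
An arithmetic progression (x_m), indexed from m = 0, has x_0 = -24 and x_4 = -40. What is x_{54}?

-240

Common difference d = (-40 - (-24)) / (4 - 0) = -4.
x_m = -24 + (m - 0)·(-4).
x_{54} = -24 + 54·(-4) = -240.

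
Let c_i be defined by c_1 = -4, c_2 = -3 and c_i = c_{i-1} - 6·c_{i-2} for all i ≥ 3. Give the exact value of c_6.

-321

Step forward from the initial values:
c_3 = 21, c_4 = 39, c_5 = -87, c_6 = -321.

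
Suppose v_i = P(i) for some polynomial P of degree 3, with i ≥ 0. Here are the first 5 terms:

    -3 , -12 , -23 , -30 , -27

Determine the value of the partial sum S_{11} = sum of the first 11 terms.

1st diffs: -9, -11, -7, 3.
2nd diffs: -2, 4, 10.
3rd diffs: 6, 6 (constant).
Newton forward-difference form: v_i = -3 + (-9)·C(i,1) + (-2)·C(i,2) + 6·C(i,3).
Continuing: …, -8, 33, 102, 205, …, v_{10} = 537.
Summing i = 0..10 (11 terms) gives 1122.

1122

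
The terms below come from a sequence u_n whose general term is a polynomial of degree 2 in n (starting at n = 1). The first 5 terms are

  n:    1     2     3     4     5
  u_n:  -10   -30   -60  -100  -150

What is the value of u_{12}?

-780

1st diffs: -20, -30, -40, -50.
2nd diffs: -10, -10, -10 (constant).
Newton forward-difference form: u_n = -10 + (-20)·C(n-1,1) + (-10)·C(n-1,2).
At n = 12: n-1 = 11, so u_{12} = -10 - 220 - 550 = -780.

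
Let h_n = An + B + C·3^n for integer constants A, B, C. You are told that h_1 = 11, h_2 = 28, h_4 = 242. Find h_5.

Write the equations: A + B + 3C = 11; 2A + B + 9C = 28; 4A + B + 81C = 242.
Subtracting the first from the second: A + 6C = 17.
Subtracting the second from the third: 2A + 72C = 214.
Solving: C = 3, A = -1, then B = 3.
Hence h_5 = -1·5 + 3 + 3·243 = 727.

727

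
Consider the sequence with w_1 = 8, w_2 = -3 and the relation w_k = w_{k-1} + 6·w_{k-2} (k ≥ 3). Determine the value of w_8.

Compute successive terms:
w_3 = 45; w_4 = 27; w_5 = 297; w_6 = 459; w_7 = 2241; w_8 = 4995.
(Characteristic roots are 3 and -2.)

4995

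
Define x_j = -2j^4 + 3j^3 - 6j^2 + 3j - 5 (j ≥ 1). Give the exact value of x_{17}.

x_{17} = -2·17^4 + 3·17^3 - 6·17^2 + 3·17 - 5 = -153991.

-153991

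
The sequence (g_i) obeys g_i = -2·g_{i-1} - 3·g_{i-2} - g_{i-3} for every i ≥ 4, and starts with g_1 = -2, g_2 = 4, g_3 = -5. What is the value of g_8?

38

Compute successive terms:
g_4 = 0  g_5 = 11  g_6 = -17  g_7 = 1  g_8 = 38.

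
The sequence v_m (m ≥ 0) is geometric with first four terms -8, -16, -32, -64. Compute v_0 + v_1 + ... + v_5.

Common ratio r = 2.
v_m = (-8)·2^(m-0).
S = (-8)·(2^6 - 1)/(2 - 1) = (-8)·(64 - 1)/(1) = -504.

-504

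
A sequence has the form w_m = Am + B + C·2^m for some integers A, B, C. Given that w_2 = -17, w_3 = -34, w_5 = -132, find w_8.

The three given values yield: 2A + B + 4C = -17; 3A + B + 8C = -34; 5A + B + 32C = -132.
Subtracting the first from the second: A + 4C = -17.
Subtracting the second from the third: 2A + 24C = -98.
Solving: C = -4, A = -1, then B = 1.
Therefore w_8 = -8 + 1 + (-4)·256 = -1031.

-1031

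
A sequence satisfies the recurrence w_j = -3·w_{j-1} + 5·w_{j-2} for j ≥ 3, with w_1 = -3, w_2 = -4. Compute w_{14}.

w_3 = -3  w_4 = -11  w_5 = 18  …  w_{11} = 131562  w_{12} = -551681  w_{13} = 2312853  w_{14} = -9696964.

-9696964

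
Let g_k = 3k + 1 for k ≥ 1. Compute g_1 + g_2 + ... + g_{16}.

Over k = 1..16: Σk = 136.
Total = (3)·136 + (1)·16 = 424.

424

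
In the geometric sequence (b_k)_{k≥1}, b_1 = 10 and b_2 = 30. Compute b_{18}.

1291401630

Common ratio r = 3.
b_k = 10·3^(k-1).
b_{18} = 10·3^17 = 1291401630.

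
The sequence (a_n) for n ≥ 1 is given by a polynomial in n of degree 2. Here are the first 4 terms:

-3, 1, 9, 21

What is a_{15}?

417

1st diffs: 4, 8, 12.
2nd diffs: 4, 4 (constant).
Newton forward-difference form: a_n = -3 + 4·C(n-1,1) + 4·C(n-1,2).
At n = 15: n-1 = 14, so a_{15} = -3 + 56 + 364 = 417.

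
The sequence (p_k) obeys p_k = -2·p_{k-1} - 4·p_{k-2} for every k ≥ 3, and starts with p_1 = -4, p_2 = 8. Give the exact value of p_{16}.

-131072

Compute successive terms:
p_3 = 0  p_4 = -32  p_5 = 64  …  p_{13} = -16384  p_{14} = 32768  p_{15} = 0  p_{16} = -131072.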